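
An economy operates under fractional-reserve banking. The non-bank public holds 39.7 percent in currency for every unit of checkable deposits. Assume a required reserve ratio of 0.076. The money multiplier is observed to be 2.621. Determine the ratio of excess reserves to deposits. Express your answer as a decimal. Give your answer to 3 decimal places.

0.060

Using m = 2.621. Since m = (1 + c)/(c + rr + e), the denominator satisfies c + rr + e = (1 + c)/m = (1 + 0.397) / 2.621 ≈ 0.533003.
With c = 0.397 and rr = 0.076, the ratio of excess reserves to deposits is 0.533003 − 0.397 − 0.076 = 0.060003.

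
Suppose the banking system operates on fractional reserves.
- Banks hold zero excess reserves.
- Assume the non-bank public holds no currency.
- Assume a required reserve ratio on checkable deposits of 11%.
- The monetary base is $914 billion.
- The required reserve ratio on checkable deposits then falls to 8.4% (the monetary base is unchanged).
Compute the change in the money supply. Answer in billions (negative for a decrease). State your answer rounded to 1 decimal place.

Initially m₁ = 1 / (0.11) ≈ 9.09091, so M₁ = 9.09091 × 914 ≈ 8309.0917 billion.
After the change m₂ = 1 / (0.084) ≈ 11.90476, so M₂ = 11.90476 × 914 ≈ 10880.9506 billion.
ΔM = M₂ − M₁ = 10880.9506 − 8309.0917 = 2571.8589 billion.

$2571.9 billion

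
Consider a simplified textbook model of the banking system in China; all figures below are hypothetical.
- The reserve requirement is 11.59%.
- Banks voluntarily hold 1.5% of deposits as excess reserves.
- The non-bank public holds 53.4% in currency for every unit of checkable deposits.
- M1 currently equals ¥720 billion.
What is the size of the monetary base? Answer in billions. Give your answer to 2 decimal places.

¥312.08 billion

The money multiplier is m = (1 + c) / (rr + e + c) = (1 + 0.534) / (0.1159 + 0.015 + 0.534) ≈ 2.307114.
MB = M / m = 720 / 2.307114 ≈ 312.0782 billion.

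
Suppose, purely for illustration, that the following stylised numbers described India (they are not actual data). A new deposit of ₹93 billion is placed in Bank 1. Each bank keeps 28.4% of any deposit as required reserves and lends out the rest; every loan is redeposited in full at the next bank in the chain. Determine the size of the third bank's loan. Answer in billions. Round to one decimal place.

₹34.1 billion

Each bank lends a fraction (1 − rr) = 0.7160 of the deposit it receives, so Bank 3 receives 93·0.7160^2 and lends 93·0.7160^3 ≈ 34.1367 billion.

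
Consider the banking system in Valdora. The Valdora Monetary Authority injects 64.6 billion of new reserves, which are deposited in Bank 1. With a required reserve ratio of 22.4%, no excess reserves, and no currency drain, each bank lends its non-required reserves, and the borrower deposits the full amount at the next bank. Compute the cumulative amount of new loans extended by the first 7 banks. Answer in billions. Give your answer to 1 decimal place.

Bank i lends (1 − rr)^i of the original deposit: Bank 1 lends 64.6·0.7760 = 50.1296, Bank 2 lends 64.6·0.7760² ≈ 38.9006, and so on.
Summing a geometric series: total = 64.6·[0.7760·(1 − 0.7760^7) / (1 − 0.7760)] ≈ 185.8720 billion.

185.9 billion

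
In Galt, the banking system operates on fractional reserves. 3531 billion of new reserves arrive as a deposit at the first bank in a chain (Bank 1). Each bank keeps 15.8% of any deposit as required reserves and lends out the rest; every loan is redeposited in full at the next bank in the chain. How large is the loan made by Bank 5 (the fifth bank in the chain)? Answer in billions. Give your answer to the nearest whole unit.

Each bank lends a fraction (1 − rr) = 0.8420 of the deposit it receives, so Bank 5 receives 3531·0.8420^4 and lends 3531·0.8420^5 ≈ 1494.3701 billion.

1494 billion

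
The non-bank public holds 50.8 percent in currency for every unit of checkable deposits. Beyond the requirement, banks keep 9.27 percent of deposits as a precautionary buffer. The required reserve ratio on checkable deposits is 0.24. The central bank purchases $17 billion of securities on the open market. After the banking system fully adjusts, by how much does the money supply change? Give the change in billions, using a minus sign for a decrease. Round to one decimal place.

$30.5 billion

The money multiplier is m = (1 + c) / (rr + e + c) = (1 + 0.508) / (0.24 + 0.0927 + 0.508) ≈ 1.7937.
The purchase adds 17 billion of base, so ΔM = m × ΔMB = 1.7937 × (+17) = 30.4929 billion.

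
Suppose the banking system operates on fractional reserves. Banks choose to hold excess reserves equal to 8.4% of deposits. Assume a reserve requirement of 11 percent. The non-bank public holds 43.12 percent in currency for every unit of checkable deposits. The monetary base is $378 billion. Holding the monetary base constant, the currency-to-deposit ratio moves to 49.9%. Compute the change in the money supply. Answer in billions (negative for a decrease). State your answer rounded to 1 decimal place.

-47.7 billion

Initially m₁ = (1 + 0.4312) / (0.11 + 0.084 + 0.4312) ≈ 2.28919, so M₁ = 2.28919 × 378 ≈ 865.3138 billion.
After the change m₂ = (1 + 0.499) / (0.11 + 0.084 + 0.499) ≈ 2.16306, so M₂ = 2.16306 × 378 ≈ 817.6367 billion.
ΔM = M₂ − M₁ = 817.6367 − 865.3138 = -47.6771 billion.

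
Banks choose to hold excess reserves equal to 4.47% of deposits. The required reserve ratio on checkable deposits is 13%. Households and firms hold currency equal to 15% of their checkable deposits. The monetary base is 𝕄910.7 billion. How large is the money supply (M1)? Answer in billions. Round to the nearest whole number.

𝕄3225 billion

The money multiplier is m = (1 + c) / (rr + e + c) = (1 + 0.15) / (0.13 + 0.0447 + 0.15) ≈ 3.5417.
So M = m × MB = 3.5417 × 910.7 ≈ 3225.4262 billion.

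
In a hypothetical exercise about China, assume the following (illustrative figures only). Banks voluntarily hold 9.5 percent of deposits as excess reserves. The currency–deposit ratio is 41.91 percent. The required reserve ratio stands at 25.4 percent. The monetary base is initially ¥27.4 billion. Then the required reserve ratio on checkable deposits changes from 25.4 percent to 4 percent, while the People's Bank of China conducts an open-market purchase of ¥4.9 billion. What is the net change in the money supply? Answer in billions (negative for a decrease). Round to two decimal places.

¥32.10 billion

Before: m₁ = (1 + 0.4191) / (0.254 + 0.095 + 0.4191) ≈ 1.84755, MB₁ = 27.4, so M₁ = 1.84755 × 27.4 ≈ 50.6229 billion.
After: m₂ = (1 + 0.4191) / (0.04 + 0.095 + 0.4191) ≈ 2.56109, MB₂ = 27.4 + 4.9 = 32.3, so M₂ = 2.56109 × 32.3 ≈ 82.7232 billion.
ΔM = M₂ − M₁ = 82.7232 − 50.6229 = 32.1003 billion.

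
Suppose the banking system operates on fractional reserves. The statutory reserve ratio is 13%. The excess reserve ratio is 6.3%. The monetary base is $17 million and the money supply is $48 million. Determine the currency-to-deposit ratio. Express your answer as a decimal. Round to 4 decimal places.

0.2495

Using m = M/MB = 48/17 ≈ 2.823529. From m = (1 + c)/(c + rr + e), rearranging gives 1 + c = m·(c + rr + e), so c·(1 − m) = m·(rr + e) − 1.
Hence c = [m·(rr + e) − 1]/(1 − m) = [2.823529 × (0.13 + 0.063) − 1] / (1 − 2.823529) ≈ 0.249548.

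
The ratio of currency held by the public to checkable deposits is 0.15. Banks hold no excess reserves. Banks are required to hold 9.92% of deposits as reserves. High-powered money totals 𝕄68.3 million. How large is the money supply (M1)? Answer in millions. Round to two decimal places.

𝕄315.19 million

The money multiplier is m = (1 + c) / (rr + c) = (1 + 0.15) / (0.0992 + 0.15) ≈ 4.61477.
So M = m × MB = 4.61477 × 68.3 ≈ 315.1888 million.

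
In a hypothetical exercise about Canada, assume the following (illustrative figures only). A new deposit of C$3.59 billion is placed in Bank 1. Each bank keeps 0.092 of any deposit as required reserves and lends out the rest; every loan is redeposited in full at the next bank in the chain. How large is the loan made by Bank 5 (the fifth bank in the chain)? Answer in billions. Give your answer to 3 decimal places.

Each bank lends a fraction (1 − rr) = 0.9080 of the deposit it receives, so Bank 5 receives 3.59·0.9080^4 and lends 3.59·0.9080^5 ≈ 2.2158 billion.

C$2.216 billion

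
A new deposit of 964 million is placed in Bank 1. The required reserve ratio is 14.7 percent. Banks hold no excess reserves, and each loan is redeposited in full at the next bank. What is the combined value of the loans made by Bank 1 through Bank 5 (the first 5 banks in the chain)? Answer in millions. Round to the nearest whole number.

3068 million

Bank i lends (1 − rr)^i of the original deposit: Bank 1 lends 964·0.8530 = 822.2920, Bank 2 lends 964·0.8530² ≈ 701.4151, and so on.
Summing a geometric series: total = 964·[0.8530·(1 − 0.8530^5) / (1 − 0.8530)] ≈ 3067.7037 million.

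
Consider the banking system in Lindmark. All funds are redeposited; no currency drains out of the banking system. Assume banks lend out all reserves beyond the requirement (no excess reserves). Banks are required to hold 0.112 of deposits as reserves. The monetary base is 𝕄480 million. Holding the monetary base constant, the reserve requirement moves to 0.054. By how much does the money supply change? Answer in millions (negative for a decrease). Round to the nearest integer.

Initially m₁ = 1 / (0.112) ≈ 8.9286, so M₁ = 8.9286 × 480 = 4285.728 million.
After the change m₂ = 1 / (0.054) ≈ 18.5185, so M₂ = 18.5185 × 480 = 8888.88 million.
ΔM = M₂ − M₁ = 8888.88 − 4285.728 = 4603.152 million.

𝕄4603 million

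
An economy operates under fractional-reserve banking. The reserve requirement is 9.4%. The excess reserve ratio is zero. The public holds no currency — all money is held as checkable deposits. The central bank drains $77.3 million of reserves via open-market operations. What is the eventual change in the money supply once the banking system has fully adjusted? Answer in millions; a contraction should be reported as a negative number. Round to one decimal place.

The simple money multiplier is m = 1/rr = 1/0.094 ≈ 10.6383.
An open-market sale reduces the monetary base by 77.3 million, so ΔM = m × ΔMB = 10.6383 × (−77.3) ≈ -822.3406 million.

-822.3 million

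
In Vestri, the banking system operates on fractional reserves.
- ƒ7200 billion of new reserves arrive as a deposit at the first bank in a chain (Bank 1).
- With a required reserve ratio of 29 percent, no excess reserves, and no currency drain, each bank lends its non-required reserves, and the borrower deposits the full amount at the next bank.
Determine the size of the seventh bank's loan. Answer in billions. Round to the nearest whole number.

Each bank lends a fraction (1 − rr) = 0.7100 of the deposit it receives, so Bank 7 receives 7200·0.7100^6 and lends 7200·0.7100^7 ≈ 654.8487 billion.

ƒ655 billion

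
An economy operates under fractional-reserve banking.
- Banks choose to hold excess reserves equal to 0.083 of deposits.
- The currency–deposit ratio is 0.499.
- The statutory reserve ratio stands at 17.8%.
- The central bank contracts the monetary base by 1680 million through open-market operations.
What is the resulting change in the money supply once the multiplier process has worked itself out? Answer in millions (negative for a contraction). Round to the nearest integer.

-3314 million

The money multiplier is m = (1 + c) / (rr + e + c) = (1 + 0.499) / (0.178 + 0.083 + 0.499) ≈ 1.97237.
The sale removes 1680 million of base, so ΔM = m × ΔMB = 1.97237 × (−1680) = -3313.5816 million.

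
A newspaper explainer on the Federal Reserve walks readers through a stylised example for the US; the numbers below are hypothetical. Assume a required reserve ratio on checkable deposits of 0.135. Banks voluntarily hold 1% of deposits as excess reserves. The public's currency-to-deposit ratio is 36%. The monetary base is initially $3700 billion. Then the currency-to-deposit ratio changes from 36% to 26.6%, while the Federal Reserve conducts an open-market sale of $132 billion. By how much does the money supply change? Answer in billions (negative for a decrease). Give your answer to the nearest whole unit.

Before: m₁ = (1 + 0.36) / (0.135 + 0.01 + 0.36) ≈ 2.69307, MB₁ = 3700, so M₁ = 2.69307 × 3700 = 9964.359 billion.
After: m₂ = (1 + 0.266) / (0.135 + 0.01 + 0.266) ≈ 3.08029, MB₂ = 3700 − 132 = 3568, so M₂ = 3.08029 × 3568 ≈ 10990.4747 billion.
ΔM = M₂ − M₁ = 10990.4747 − 9964.359 = 1026.1157 billion.

$1026 billion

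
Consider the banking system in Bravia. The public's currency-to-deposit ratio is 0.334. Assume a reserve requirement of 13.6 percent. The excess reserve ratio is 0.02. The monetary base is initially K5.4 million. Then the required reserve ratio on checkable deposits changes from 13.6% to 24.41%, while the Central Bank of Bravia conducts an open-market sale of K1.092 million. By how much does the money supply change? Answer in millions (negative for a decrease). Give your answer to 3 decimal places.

-5.093 million

Before: m₁ = (1 + 0.334) / (0.136 + 0.02 + 0.334) ≈ 2.72245, MB₁ = 5.4, so M₁ = 2.72245 × 5.4 ≈ 14.7012 million.
After: m₂ = (1 + 0.334) / (0.2441 + 0.02 + 0.334) ≈ 2.23040, MB₂ = 5.4 − 1.092 = 4.308, so M₂ = 2.23040 × 4.308 ≈ 9.6086 million.
ΔM = M₂ − M₁ = 9.6086 − 14.7012 = -5.0926 million.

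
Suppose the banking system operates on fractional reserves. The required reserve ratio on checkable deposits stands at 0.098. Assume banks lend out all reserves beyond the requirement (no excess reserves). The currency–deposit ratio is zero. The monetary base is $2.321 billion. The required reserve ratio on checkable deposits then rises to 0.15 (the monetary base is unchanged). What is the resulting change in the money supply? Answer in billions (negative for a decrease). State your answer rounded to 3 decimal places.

-8.210 billion

Initially m₁ = 1 / (0.098) ≈ 10.20408, so M₁ = 10.20408 × 2.321 ≈ 23.6837 billion.
After the change m₂ = 1 / (0.15) ≈ 6.66667, so M₂ = 6.66667 × 2.321 ≈ 15.4733 billion.
ΔM = M₂ − M₁ = 15.4733 − 23.6837 = -8.2104 billion.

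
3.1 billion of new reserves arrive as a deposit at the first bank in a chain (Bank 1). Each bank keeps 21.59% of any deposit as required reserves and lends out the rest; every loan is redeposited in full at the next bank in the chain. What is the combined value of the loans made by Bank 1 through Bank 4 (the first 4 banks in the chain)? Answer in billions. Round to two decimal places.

7.00 billion

Bank i lends (1 − rr)^i of the original deposit: Bank 1 lends 3.1·0.7841 ≈ 2.4307, Bank 2 lends 3.1·0.7841² ≈ 1.9059, and so on.
Summing a geometric series: total = 3.1·[0.7841·(1 − 0.7841^4) / (1 − 0.7841)] ≈ 7.0028 billion.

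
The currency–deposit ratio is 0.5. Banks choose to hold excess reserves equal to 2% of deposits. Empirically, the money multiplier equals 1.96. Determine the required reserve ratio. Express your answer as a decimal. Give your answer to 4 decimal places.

Using m = 1.96. Since m = (1 + c)/(c + rr + e), the denominator satisfies c + rr + e = (1 + c)/m = (1 + 0.5) / 1.96 ≈ 0.765306.
With c = 0.5 and e = 0.02, the required reserve ratio is 0.765306 − 0.5 − 0.02 = 0.245306.

0.2453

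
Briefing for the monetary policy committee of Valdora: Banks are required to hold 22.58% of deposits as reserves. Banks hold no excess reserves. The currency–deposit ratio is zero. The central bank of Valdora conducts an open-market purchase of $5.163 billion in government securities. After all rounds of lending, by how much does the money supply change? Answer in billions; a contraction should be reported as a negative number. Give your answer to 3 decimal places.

The simple money multiplier is m = 1/rr = 1/0.2258 ≈ 4.42870.
An open-market purchase increases the monetary base by 5.163 billion, so ΔM = m × ΔMB = 4.42870 × 5.163 ≈ 22.8654 billion.

$22.865 billion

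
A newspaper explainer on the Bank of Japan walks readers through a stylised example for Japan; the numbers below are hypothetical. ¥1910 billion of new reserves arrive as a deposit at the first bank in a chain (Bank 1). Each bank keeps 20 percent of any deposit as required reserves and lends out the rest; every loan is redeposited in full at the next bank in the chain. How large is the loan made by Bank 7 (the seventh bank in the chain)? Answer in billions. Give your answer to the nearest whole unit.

¥401 billion

Each bank lends a fraction (1 − rr) = 0.8000 of the deposit it receives, so Bank 7 receives 1910·0.8000^6 and lends 1910·0.8000^7 ≈ 400.5560 billion.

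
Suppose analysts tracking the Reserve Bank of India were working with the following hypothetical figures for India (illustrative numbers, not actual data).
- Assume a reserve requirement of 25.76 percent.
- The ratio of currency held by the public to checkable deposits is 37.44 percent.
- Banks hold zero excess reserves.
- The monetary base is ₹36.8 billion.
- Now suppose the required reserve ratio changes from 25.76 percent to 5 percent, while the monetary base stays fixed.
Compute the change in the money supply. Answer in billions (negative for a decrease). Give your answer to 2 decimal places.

₹39.15 billion

Initially m₁ = (1 + 0.3744) / (0.2576 + 0.3744) ≈ 2.17468, so M₁ = 2.17468 × 36.8 ≈ 80.0282 billion.
After the change m₂ = (1 + 0.3744) / (0.05 + 0.3744) ≈ 3.23845, so M₂ = 3.23845 × 36.8 ≈ 119.175 billion.
ΔM = M₂ − M₁ = 119.175 − 80.0282 = 39.1468 billion.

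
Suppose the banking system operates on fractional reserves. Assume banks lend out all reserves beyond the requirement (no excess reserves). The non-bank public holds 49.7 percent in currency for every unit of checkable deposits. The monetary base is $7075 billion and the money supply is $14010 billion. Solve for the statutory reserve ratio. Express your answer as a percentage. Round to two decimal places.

25.90%

Using m = M/MB = 14010/7075 ≈ 1.980212. Since m = (1 + c)/(c + rr + e), the denominator satisfies c + rr + e = (1 + c)/m = (1 + 0.497) / 1.980212 ≈ 0.755980.
With c = 0.497 and e = 0, the statutory reserve ratio is 0.755980 − 0.497 − 0 = 0.25898.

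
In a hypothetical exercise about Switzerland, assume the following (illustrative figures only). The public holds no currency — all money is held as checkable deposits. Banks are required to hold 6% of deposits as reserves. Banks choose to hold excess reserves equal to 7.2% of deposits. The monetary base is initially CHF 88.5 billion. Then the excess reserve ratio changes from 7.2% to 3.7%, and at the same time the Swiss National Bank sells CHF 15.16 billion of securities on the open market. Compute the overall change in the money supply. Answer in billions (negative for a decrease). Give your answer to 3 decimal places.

Before: m₁ = 1 / (0.06 + 0.072) ≈ 7.575758, MB₁ = 88.5, so M₁ = 7.575758 × 88.5 ≈ 670.4546 billion.
After: m₂ = 1 / (0.06 + 0.037) ≈ 10.309278, MB₂ = 88.5 − 15.16 = 73.34, so M₂ = 10.309278 × 73.34 ≈ 756.0824 billion.
ΔM = M₂ − M₁ = 756.0824 − 670.4546 = 85.6278 billion.

CHF 85.628 billion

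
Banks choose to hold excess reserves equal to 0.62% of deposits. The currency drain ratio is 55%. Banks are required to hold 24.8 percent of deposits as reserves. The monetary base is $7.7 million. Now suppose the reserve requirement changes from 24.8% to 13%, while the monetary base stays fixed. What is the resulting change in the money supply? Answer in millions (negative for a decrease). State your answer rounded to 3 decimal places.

$2.552 million

Initially m₁ = (1 + 0.55) / (0.248 + 0.0062 + 0.55) ≈ 1.92738, so M₁ = 1.92738 × 7.7 ≈ 14.8408 million.
After the change m₂ = (1 + 0.55) / (0.13 + 0.0062 + 0.55) ≈ 2.25882, so M₂ = 2.25882 × 7.7 ≈ 17.3929 million.
ΔM = M₂ − M₁ = 17.3929 − 14.8408 = 2.5521 million.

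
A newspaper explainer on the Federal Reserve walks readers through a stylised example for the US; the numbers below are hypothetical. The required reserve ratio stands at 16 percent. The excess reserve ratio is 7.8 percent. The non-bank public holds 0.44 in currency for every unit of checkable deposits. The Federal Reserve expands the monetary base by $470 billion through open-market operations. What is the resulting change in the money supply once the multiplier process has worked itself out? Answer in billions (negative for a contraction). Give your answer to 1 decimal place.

The money multiplier is m = (1 + c) / (rr + e + c) = (1 + 0.44) / (0.16 + 0.078 + 0.44) ≈ 2.12389.
The purchase adds 470 billion of base, so ΔM = m × ΔMB = 2.12389 × (+470) = 998.2283 billion.

$998.2 billion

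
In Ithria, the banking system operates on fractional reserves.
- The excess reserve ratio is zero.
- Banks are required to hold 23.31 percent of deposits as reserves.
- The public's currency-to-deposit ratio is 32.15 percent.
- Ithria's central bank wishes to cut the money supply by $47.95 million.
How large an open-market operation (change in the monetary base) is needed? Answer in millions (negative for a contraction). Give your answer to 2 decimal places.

-20.12 million

The money multiplier is m = (1 + c) / (rr + c) = (1 + 0.3215) / (0.2331 + 0.3215) ≈ 2.38280.
ΔMB = ΔM / m = (−47.95) / 2.38280 ≈ -20.1234 million.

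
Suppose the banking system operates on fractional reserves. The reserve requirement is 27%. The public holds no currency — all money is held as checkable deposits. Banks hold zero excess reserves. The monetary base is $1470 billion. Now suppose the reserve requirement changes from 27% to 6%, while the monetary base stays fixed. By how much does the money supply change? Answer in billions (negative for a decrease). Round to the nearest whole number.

$19056 billion

Initially m₁ = 1 / (0.27) ≈ 3.70370, so M₁ = 3.70370 × 1470 = 5444.439 billion.
After the change m₂ = 1 / (0.06) ≈ 16.66667, so M₂ = 16.66667 × 1470 = 24500.0049 billion.
ΔM = M₂ − M₁ = 24500.0049 − 5444.439 = 19055.5659 billion.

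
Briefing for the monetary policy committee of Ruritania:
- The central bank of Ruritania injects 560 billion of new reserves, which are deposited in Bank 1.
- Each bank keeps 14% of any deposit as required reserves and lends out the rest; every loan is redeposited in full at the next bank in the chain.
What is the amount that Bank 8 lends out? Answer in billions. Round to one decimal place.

Each bank lends a fraction (1 − rr) = 0.8600 of the deposit it receives, so Bank 8 receives 560·0.8600^7 and lends 560·0.8600^8 ≈ 167.5620 billion.

167.6 billion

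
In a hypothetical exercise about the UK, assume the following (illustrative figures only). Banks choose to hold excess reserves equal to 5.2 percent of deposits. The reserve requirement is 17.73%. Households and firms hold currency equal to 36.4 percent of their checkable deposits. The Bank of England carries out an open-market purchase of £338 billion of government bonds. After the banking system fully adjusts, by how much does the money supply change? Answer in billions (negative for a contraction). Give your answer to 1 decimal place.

£777.1 billion

The money multiplier is m = (1 + c) / (rr + e + c) = (1 + 0.364) / (0.1773 + 0.052 + 0.364) ≈ 2.29901.
The purchase adds 338 billion of base, so ΔM = m × ΔMB = 2.29901 × (+338) ≈ 777.0654 billion.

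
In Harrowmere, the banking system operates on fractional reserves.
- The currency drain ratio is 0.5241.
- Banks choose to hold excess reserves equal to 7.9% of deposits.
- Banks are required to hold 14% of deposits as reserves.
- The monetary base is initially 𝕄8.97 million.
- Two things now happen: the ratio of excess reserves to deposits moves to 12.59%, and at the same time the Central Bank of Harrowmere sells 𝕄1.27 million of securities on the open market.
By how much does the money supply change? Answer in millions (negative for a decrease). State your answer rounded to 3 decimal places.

-3.542 million

Before: m₁ = (1 + 0.5241) / (0.14 + 0.079 + 0.5241) ≈ 2.05100, MB₁ = 8.97, so M₁ = 2.05100 × 8.97 ≈ 18.3975 million.
After: m₂ = (1 + 0.5241) / (0.14 + 0.1259 + 0.5241) ≈ 1.92924, MB₂ = 8.97 − 1.27 = 7.7, so M₂ = 1.92924 × 7.7 ≈ 14.8551 million.
ΔM = M₂ − M₁ = 14.8551 − 18.3975 = -3.5424 million.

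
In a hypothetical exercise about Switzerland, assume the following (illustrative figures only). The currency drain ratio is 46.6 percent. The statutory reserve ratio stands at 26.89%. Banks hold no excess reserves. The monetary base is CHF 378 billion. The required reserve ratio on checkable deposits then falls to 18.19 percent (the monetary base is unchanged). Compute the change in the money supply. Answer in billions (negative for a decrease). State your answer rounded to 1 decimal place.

Initially m₁ = (1 + 0.466) / (0.2689 + 0.466) ≈ 1.99483, so M₁ = 1.99483 × 378 ≈ 754.0457 billion.
After the change m₂ = (1 + 0.466) / (0.1819 + 0.466) ≈ 2.26269, so M₂ = 2.26269 × 378 ≈ 855.2968 billion.
ΔM = M₂ − M₁ = 855.2968 − 754.0457 = 101.2511 billion.

CHF 101.3 billion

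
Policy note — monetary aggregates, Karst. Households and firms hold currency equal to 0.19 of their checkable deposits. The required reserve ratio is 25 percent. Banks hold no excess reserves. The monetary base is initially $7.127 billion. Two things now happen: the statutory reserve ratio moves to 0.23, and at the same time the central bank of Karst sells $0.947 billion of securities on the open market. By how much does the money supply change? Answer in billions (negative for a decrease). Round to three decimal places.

-1.765 billion

Before: m₁ = (1 + 0.19) / (0.25 + 0.19) ≈ 2.70455, MB₁ = 7.127, so M₁ = 2.70455 × 7.127 ≈ 19.2753 billion.
After: m₂ = (1 + 0.19) / (0.23 + 0.19) ≈ 2.83333, MB₂ = 7.127 − 0.947 = 6.18, so M₂ = 2.83333 × 6.18 ≈ 17.51 billion.
ΔM = M₂ − M₁ = 17.51 − 19.2753 = -1.7653 billion.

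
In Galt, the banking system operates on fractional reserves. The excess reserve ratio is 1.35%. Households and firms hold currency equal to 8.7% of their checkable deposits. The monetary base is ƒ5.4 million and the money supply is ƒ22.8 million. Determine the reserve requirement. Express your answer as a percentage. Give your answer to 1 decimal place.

Using m = M/MB = 22.8/5.4 ≈ 4.222222. Since m = (1 + c)/(c + rr + e), the denominator satisfies c + rr + e = (1 + c)/m = (1 + 0.087) / 4.222222 ≈ 0.257447.
With c = 0.087 and e = 0.0135, the reserve requirement is 0.257447 − 0.087 − 0.0135 = 0.156947.

15.7%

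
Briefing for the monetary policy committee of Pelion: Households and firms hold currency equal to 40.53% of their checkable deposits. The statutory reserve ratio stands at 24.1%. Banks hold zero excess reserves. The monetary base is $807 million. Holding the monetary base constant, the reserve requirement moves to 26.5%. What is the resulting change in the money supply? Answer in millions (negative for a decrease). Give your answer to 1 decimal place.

Initially m₁ = (1 + 0.4053) / (0.241 + 0.4053) ≈ 2.17438, so M₁ = 2.17438 × 807 ≈ 1754.7247 million.
After the change m₂ = (1 + 0.4053) / (0.265 + 0.4053) ≈ 2.09652, so M₂ = 2.09652 × 807 ≈ 1691.8916 million.
ΔM = M₂ − M₁ = 1691.8916 − 1754.7247 = -62.8331 million.

-62.8 million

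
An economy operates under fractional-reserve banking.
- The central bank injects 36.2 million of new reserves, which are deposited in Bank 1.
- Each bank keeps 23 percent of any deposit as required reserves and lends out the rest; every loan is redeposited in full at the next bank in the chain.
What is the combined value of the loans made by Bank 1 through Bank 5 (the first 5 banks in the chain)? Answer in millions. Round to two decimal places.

88.39 million

Bank i lends (1 − rr)^i of the original deposit: Bank 1 lends 36.2·0.7700 = 27.8740, Bank 2 lends 36.2·0.7700² ≈ 21.4630, and so on.
Summing a geometric series: total = 36.2·[0.7700·(1 − 0.7700^5) / (1 − 0.7700)] ≈ 88.3874 million.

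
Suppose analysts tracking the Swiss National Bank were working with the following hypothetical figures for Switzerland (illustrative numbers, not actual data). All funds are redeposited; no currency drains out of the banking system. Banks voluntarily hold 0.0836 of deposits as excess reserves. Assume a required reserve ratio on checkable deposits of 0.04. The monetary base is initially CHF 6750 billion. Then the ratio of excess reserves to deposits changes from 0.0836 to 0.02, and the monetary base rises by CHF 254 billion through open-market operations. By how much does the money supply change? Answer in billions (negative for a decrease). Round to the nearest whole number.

CHF 62122 billion

Before: m₁ = 1 / (0.04 + 0.0836) ≈ 8.09061, MB₁ = 6750, so M₁ = 8.09061 × 6750 = 54611.6175 billion.
After: m₂ = 1 / (0.04 + 0.02) ≈ 16.66667, MB₂ = 6750 + 254 = 7004, so M₂ = 16.66667 × 7004 ≈ 116733.3567 billion.
ΔM = M₂ − M₁ = 116733.3567 − 54611.6175 = 62121.7392 billion.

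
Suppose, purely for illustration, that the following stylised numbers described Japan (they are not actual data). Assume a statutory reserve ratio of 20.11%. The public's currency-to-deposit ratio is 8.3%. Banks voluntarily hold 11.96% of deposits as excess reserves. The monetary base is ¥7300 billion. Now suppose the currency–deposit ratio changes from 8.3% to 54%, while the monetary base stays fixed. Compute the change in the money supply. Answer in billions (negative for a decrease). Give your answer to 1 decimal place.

Initially m₁ = (1 + 0.083) / (0.2011 + 0.1196 + 0.083) ≈ 2.682685, so M₁ = 2.682685 × 7300 = 19583.6005 billion.
After the change m₂ = (1 + 0.54) / (0.2011 + 0.1196 + 0.54) ≈ 1.789241, so M₂ = 1.789241 × 7300 = 13061.4593 billion.
ΔM = M₂ − M₁ = 13061.4593 − 19583.6005 = -6522.1412 billion.

-6522.1 billion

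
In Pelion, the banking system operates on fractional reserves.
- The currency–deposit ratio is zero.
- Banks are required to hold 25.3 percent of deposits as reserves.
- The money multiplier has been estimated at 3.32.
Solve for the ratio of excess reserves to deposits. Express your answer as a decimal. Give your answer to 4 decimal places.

0.0482

Using m = 3.32. Since m = (1 + c)/(c + rr + e), the denominator satisfies c + rr + e = (1 + c)/m = (1 + 0) / 3.32 ≈ 0.301205.
With c = 0 and rr = 0.253, the ratio of excess reserves to deposits is 0.301205 − 0 − 0.253 = 0.048205.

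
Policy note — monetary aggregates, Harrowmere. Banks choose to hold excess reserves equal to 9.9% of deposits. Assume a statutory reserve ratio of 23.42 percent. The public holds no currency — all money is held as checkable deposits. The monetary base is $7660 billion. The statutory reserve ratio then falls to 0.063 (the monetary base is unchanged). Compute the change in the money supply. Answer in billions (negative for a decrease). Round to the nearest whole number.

Initially m₁ = 1 / (0.2342 + 0.099) ≈ 3.00120, so M₁ = 3.00120 × 7660 = 22989.192 billion.
After the change m₂ = 1 / (0.063 + 0.099) ≈ 6.17284, so M₂ = 6.17284 × 7660 = 47283.9544 billion.
ΔM = M₂ − M₁ = 47283.9544 − 22989.192 = 24294.7624 billion.

$24295 billion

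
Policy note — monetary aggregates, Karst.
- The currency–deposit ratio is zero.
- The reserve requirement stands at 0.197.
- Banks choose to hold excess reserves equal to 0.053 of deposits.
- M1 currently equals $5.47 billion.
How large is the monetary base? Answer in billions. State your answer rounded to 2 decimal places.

The money multiplier is m = 1 / (rr + e) = 1 / (0.197 + 0.053) = 4.
MB = M / m = 5.47 / 4 = 1.3675 billion.

$1.37 billion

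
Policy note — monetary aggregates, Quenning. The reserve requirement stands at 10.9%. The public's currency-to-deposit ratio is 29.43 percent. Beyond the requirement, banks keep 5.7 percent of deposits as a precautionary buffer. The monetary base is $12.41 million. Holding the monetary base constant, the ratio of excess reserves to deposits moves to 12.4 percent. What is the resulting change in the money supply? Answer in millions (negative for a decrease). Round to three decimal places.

Initially m₁ = (1 + 0.2943) / (0.109 + 0.057 + 0.2943) ≈ 2.811862, so M₁ = 2.811862 × 12.41 ≈ 34.8952 million.
After the change m₂ = (1 + 0.2943) / (0.109 + 0.124 + 0.2943) ≈ 2.454580, so M₂ = 2.454580 × 12.41 ≈ 30.4613 million.
ΔM = M₂ − M₁ = 30.4613 − 34.8952 = -4.4339 million.

-4.434 million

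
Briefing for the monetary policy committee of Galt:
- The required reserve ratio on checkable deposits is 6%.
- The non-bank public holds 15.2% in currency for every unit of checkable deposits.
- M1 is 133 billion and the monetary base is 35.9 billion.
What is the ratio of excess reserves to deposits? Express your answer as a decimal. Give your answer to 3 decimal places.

Using m = M/MB = 133/35.9 ≈ 3.704735. Since m = (1 + c)/(c + rr + e), the denominator satisfies c + rr + e = (1 + c)/m = (1 + 0.152) / 3.704735 ≈ 0.310953.
With c = 0.152 and rr = 0.06, the ratio of excess reserves to deposits is 0.310953 − 0.152 − 0.06 = 0.098953.

0.099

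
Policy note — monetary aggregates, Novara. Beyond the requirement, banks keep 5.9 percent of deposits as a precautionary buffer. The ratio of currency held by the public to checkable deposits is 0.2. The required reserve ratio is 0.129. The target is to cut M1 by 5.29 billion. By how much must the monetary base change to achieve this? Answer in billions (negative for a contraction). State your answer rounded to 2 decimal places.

The money multiplier is m = (1 + c) / (rr + e + c) = (1 + 0.2) / (0.129 + 0.059 + 0.2) ≈ 3.0928.
ΔMB = ΔM / m = (−5.29) / 3.0928 ≈ -1.7104 billion.

-1.71 billion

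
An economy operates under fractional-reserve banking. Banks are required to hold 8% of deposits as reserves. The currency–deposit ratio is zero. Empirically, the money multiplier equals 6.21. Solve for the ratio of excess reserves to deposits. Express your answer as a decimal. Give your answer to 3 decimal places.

Using m = 6.21. Since m = (1 + c)/(c + rr + e), the denominator satisfies c + rr + e = (1 + c)/m = (1 + 0) / 6.21 ≈ 0.161031.
With c = 0 and rr = 0.08, the ratio of excess reserves to deposits is 0.161031 − 0 − 0.08 = 0.081031.

0.081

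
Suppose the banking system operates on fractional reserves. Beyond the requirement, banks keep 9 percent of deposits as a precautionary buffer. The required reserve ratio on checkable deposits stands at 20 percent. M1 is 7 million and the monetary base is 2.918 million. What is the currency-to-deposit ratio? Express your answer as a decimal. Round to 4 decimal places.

Using m = M/MB = 7/2.918 ≈ 2.398903. From m = (1 + c)/(c + rr + e), rearranging gives 1 + c = m·(c + rr + e), so c·(1 − m) = m·(rr + e) − 1.
Hence c = [m·(rr + e) − 1]/(1 − m) = [2.398903 × (0.2 + 0.09) − 1] / (1 − 2.398903) ≈ 0.217541.

0.2175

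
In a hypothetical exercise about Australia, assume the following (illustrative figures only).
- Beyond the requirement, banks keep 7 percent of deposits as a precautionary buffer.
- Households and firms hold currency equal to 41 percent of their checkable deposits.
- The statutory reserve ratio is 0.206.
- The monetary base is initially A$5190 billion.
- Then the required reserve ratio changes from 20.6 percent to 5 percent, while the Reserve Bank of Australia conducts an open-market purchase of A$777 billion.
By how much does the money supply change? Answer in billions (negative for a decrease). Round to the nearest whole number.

Before: m₁ = (1 + 0.41) / (0.206 + 0.07 + 0.41) ≈ 2.05539, MB₁ = 5190, so M₁ = 2.05539 × 5190 = 10667.4741 billion.
After: m₂ = (1 + 0.41) / (0.05 + 0.07 + 0.41) ≈ 2.66038, MB₂ = 5190 + 777 = 5967, so M₂ = 2.66038 × 5967 ≈ 15874.4875 billion.
ΔM = M₂ − M₁ = 15874.4875 − 10667.4741 = 5207.0134 billion.

A$5207 billion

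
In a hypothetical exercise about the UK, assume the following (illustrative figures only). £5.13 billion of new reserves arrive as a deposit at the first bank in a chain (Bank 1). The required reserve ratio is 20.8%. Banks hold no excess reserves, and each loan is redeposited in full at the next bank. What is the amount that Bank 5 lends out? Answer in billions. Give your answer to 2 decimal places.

£1.60 billion

Each bank lends a fraction (1 − rr) = 0.7920 of the deposit it receives, so Bank 5 receives 5.13·0.7920^4 and lends 5.13·0.7920^5 ≈ 1.5986 billion.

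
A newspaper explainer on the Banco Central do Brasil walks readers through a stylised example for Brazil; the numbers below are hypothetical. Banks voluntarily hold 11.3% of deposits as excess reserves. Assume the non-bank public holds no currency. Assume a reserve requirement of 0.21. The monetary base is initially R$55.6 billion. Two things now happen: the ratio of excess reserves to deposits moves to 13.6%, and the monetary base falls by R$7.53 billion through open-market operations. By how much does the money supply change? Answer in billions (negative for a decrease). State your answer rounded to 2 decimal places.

Before: m₁ = 1 / (0.21 + 0.113) ≈ 3.09598, MB₁ = 55.6, so M₁ = 3.09598 × 55.6 ≈ 172.1365 billion.
After: m₂ = 1 / (0.21 + 0.136) ≈ 2.89017, MB₂ = 55.6 − 7.53 = 48.07, so M₂ = 2.89017 × 48.07 ≈ 138.9305 billion.
ΔM = M₂ − M₁ = 138.9305 − 172.1365 = -33.206 billion.

-33.21 billion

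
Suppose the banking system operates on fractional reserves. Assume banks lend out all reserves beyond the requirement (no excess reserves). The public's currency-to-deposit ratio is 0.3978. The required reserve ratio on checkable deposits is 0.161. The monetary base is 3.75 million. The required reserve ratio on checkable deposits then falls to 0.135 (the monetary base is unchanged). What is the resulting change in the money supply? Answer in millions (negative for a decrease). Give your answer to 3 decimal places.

0.458 million

Initially m₁ = (1 + 0.3978) / (0.161 + 0.3978) ≈ 2.50143, so M₁ = 2.50143 × 3.75 ≈ 9.3804 million.
After the change m₂ = (1 + 0.3978) / (0.135 + 0.3978) ≈ 2.62350, so M₂ = 2.62350 × 3.75 ≈ 9.8381 million.
ΔM = M₂ − M₁ = 9.8381 − 9.3804 = 0.4577 million.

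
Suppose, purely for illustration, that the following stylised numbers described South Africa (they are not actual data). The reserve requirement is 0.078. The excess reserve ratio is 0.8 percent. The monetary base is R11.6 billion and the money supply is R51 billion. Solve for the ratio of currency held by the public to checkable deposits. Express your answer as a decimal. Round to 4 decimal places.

Using m = M/MB = 51/11.6 ≈ 4.396552. From m = (1 + c)/(c + rr + e), rearranging gives 1 + c = m·(c + rr + e), so c·(1 − m) = m·(rr + e) − 1.
Hence c = [m·(rr + e) − 1]/(1 − m) = [4.396552 × (0.078 + 0.008) − 1] / (1 − 4.396552) ≈ 0.183096.

0.1831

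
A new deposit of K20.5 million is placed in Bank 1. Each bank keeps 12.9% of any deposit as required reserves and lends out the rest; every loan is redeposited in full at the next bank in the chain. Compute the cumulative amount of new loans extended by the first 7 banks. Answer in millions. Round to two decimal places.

K85.78 million

Bank i lends (1 − rr)^i of the original deposit: Bank 1 lends 20.5·0.8710 = 17.8555, Bank 2 lends 20.5·0.8710² ≈ 15.5521, and so on.
Summing a geometric series: total = 20.5·[0.8710·(1 − 0.8710^7) / (1 − 0.8710)] ≈ 85.7755 million.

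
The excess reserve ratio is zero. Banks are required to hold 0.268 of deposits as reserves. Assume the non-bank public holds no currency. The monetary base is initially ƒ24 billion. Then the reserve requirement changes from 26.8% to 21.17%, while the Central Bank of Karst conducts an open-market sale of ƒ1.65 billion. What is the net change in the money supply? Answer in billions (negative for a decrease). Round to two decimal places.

Before: m₁ = 1 / (0.268) ≈ 3.73134, MB₁ = 24, so M₁ = 3.73134 × 24 ≈ 89.5522 billion.
After: m₂ = 1 / (0.2117) ≈ 4.72367, MB₂ = 24 − 1.65 = 22.35, so M₂ = 4.72367 × 22.35 ≈ 105.574 billion.
ΔM = M₂ − M₁ = 105.574 − 89.5522 = 16.0218 billion.

ƒ16.02 billion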